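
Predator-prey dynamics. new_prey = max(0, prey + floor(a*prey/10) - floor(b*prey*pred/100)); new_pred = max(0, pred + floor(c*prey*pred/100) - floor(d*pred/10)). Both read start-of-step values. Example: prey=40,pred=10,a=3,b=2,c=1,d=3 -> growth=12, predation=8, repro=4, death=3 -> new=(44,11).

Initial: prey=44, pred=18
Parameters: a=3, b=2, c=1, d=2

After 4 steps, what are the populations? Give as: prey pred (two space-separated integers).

Step 1: prey: 44+13-15=42; pred: 18+7-3=22
Step 2: prey: 42+12-18=36; pred: 22+9-4=27
Step 3: prey: 36+10-19=27; pred: 27+9-5=31
Step 4: prey: 27+8-16=19; pred: 31+8-6=33

Answer: 19 33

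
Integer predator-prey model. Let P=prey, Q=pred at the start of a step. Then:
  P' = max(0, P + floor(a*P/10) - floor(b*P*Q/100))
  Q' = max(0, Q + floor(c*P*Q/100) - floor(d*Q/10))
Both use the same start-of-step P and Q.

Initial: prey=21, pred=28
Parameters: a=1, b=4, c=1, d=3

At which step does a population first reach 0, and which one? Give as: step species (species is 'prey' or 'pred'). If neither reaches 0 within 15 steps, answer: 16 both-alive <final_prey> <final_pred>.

Answer: 1 prey

Derivation:
Step 1: prey: 21+2-23=0; pred: 28+5-8=25
First extinction: prey at step 1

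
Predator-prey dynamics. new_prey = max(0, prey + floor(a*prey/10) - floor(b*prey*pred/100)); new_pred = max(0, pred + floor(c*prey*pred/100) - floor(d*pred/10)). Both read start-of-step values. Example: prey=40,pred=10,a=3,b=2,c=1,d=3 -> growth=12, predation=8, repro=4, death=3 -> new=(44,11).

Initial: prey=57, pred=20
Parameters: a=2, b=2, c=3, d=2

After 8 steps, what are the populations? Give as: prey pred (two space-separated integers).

Answer: 0 40

Derivation:
Step 1: prey: 57+11-22=46; pred: 20+34-4=50
Step 2: prey: 46+9-46=9; pred: 50+69-10=109
Step 3: prey: 9+1-19=0; pred: 109+29-21=117
Step 4: prey: 0+0-0=0; pred: 117+0-23=94
Step 5: prey: 0+0-0=0; pred: 94+0-18=76
Step 6: prey: 0+0-0=0; pred: 76+0-15=61
Step 7: prey: 0+0-0=0; pred: 61+0-12=49
Step 8: prey: 0+0-0=0; pred: 49+0-9=40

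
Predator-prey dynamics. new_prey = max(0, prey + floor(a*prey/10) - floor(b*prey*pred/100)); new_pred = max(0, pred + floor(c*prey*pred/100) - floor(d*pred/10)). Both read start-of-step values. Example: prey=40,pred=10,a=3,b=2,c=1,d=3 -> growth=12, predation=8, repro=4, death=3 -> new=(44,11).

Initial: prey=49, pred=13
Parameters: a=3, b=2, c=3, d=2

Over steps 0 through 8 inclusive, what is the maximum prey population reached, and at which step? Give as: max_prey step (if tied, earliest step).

Step 1: prey: 49+14-12=51; pred: 13+19-2=30
Step 2: prey: 51+15-30=36; pred: 30+45-6=69
Step 3: prey: 36+10-49=0; pred: 69+74-13=130
Step 4: prey: 0+0-0=0; pred: 130+0-26=104
Step 5: prey: 0+0-0=0; pred: 104+0-20=84
Step 6: prey: 0+0-0=0; pred: 84+0-16=68
Step 7: prey: 0+0-0=0; pred: 68+0-13=55
Step 8: prey: 0+0-0=0; pred: 55+0-11=44
Max prey = 51 at step 1

Answer: 51 1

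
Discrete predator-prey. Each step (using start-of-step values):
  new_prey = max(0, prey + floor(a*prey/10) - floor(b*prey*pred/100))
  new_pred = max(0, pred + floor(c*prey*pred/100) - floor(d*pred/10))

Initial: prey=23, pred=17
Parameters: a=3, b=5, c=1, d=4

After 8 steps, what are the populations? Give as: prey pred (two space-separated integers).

Answer: 9 2

Derivation:
Step 1: prey: 23+6-19=10; pred: 17+3-6=14
Step 2: prey: 10+3-7=6; pred: 14+1-5=10
Step 3: prey: 6+1-3=4; pred: 10+0-4=6
Step 4: prey: 4+1-1=4; pred: 6+0-2=4
Step 5: prey: 4+1-0=5; pred: 4+0-1=3
Step 6: prey: 5+1-0=6; pred: 3+0-1=2
Step 7: prey: 6+1-0=7; pred: 2+0-0=2
Step 8: prey: 7+2-0=9; pred: 2+0-0=2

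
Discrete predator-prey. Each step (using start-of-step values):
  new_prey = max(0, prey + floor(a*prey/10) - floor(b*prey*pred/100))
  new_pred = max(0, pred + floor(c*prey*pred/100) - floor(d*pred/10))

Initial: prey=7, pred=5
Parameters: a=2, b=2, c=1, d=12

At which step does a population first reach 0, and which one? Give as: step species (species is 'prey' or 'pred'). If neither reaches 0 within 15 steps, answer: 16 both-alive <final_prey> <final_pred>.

Step 1: prey: 7+1-0=8; pred: 5+0-6=0
First extinction: pred at step 1

Answer: 1 pred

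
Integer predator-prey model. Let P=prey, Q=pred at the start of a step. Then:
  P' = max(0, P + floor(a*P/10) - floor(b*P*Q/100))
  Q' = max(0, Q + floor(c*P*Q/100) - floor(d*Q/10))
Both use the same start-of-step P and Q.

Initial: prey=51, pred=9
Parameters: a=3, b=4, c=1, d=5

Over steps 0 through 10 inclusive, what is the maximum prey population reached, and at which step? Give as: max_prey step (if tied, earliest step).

Step 1: prey: 51+15-18=48; pred: 9+4-4=9
Step 2: prey: 48+14-17=45; pred: 9+4-4=9
Step 3: prey: 45+13-16=42; pred: 9+4-4=9
Step 4: prey: 42+12-15=39; pred: 9+3-4=8
Step 5: prey: 39+11-12=38; pred: 8+3-4=7
Step 6: prey: 38+11-10=39; pred: 7+2-3=6
Step 7: prey: 39+11-9=41; pred: 6+2-3=5
Step 8: prey: 41+12-8=45; pred: 5+2-2=5
Step 9: prey: 45+13-9=49; pred: 5+2-2=5
Step 10: prey: 49+14-9=54; pred: 5+2-2=5
Max prey = 54 at step 10

Answer: 54 10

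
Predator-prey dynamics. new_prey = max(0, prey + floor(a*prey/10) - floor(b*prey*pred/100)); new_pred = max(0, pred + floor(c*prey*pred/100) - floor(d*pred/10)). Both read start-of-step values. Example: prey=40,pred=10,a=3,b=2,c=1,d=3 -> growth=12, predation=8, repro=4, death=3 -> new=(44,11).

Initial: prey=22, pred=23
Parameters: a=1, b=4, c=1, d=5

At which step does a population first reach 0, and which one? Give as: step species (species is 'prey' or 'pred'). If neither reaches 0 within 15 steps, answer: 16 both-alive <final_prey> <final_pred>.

Step 1: prey: 22+2-20=4; pred: 23+5-11=17
Step 2: prey: 4+0-2=2; pred: 17+0-8=9
Step 3: prey: 2+0-0=2; pred: 9+0-4=5
Step 4: prey: 2+0-0=2; pred: 5+0-2=3
Step 5: prey: 2+0-0=2; pred: 3+0-1=2
Step 6: prey: 2+0-0=2; pred: 2+0-1=1
Step 7: prey: 2+0-0=2; pred: 1+0-0=1
Steps 8-15: state stable at prey=2, pred=1 (no change)
No extinction within 15 steps

Answer: 16 both-alive 2 1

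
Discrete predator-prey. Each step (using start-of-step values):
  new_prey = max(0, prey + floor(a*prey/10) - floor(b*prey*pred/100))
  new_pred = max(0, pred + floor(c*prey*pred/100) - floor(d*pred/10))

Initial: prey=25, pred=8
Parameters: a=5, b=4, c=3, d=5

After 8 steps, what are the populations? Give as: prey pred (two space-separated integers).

Answer: 1 8

Derivation:
Step 1: prey: 25+12-8=29; pred: 8+6-4=10
Step 2: prey: 29+14-11=32; pred: 10+8-5=13
Step 3: prey: 32+16-16=32; pred: 13+12-6=19
Step 4: prey: 32+16-24=24; pred: 19+18-9=28
Step 5: prey: 24+12-26=10; pred: 28+20-14=34
Step 6: prey: 10+5-13=2; pred: 34+10-17=27
Step 7: prey: 2+1-2=1; pred: 27+1-13=15
Step 8: prey: 1+0-0=1; pred: 15+0-7=8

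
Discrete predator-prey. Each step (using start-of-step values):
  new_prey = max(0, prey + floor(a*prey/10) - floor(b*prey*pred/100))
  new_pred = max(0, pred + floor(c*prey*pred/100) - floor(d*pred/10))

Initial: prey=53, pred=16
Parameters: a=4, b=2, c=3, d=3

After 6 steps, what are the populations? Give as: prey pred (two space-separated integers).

Answer: 0 59

Derivation:
Step 1: prey: 53+21-16=58; pred: 16+25-4=37
Step 2: prey: 58+23-42=39; pred: 37+64-11=90
Step 3: prey: 39+15-70=0; pred: 90+105-27=168
Step 4: prey: 0+0-0=0; pred: 168+0-50=118
Step 5: prey: 0+0-0=0; pred: 118+0-35=83
Step 6: prey: 0+0-0=0; pred: 83+0-24=59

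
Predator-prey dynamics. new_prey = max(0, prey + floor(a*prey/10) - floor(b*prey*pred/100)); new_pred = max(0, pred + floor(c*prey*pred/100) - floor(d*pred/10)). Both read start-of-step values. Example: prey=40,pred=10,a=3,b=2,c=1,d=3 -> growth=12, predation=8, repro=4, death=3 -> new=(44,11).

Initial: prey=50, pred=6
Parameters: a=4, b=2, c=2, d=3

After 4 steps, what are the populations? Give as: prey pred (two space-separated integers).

Step 1: prey: 50+20-6=64; pred: 6+6-1=11
Step 2: prey: 64+25-14=75; pred: 11+14-3=22
Step 3: prey: 75+30-33=72; pred: 22+33-6=49
Step 4: prey: 72+28-70=30; pred: 49+70-14=105

Answer: 30 105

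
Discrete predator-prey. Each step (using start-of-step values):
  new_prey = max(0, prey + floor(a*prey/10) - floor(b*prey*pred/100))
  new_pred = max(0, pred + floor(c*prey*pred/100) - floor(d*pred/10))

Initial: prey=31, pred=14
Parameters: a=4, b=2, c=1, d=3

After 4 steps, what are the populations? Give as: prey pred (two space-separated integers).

Step 1: prey: 31+12-8=35; pred: 14+4-4=14
Step 2: prey: 35+14-9=40; pred: 14+4-4=14
Step 3: prey: 40+16-11=45; pred: 14+5-4=15
Step 4: prey: 45+18-13=50; pred: 15+6-4=17

Answer: 50 17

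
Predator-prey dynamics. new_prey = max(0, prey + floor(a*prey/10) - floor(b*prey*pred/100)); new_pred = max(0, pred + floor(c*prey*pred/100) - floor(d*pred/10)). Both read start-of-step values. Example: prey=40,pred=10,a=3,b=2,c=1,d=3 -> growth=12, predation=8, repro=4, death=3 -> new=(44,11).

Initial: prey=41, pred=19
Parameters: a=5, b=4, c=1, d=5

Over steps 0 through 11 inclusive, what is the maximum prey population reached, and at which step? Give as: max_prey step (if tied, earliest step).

Step 1: prey: 41+20-31=30; pred: 19+7-9=17
Step 2: prey: 30+15-20=25; pred: 17+5-8=14
Step 3: prey: 25+12-14=23; pred: 14+3-7=10
Step 4: prey: 23+11-9=25; pred: 10+2-5=7
Step 5: prey: 25+12-7=30; pred: 7+1-3=5
Step 6: prey: 30+15-6=39; pred: 5+1-2=4
Step 7: prey: 39+19-6=52; pred: 4+1-2=3
Step 8: prey: 52+26-6=72; pred: 3+1-1=3
Step 9: prey: 72+36-8=100; pred: 3+2-1=4
Step 10: prey: 100+50-16=134; pred: 4+4-2=6
Step 11: prey: 134+67-32=169; pred: 6+8-3=11
Max prey = 169 at step 11

Answer: 169 11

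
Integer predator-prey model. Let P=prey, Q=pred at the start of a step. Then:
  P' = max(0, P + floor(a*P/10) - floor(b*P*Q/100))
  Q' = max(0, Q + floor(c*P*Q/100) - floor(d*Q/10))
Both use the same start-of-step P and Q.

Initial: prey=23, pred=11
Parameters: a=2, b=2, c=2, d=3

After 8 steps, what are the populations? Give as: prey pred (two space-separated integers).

Answer: 9 15

Derivation:
Step 1: prey: 23+4-5=22; pred: 11+5-3=13
Step 2: prey: 22+4-5=21; pred: 13+5-3=15
Step 3: prey: 21+4-6=19; pred: 15+6-4=17
Step 4: prey: 19+3-6=16; pred: 17+6-5=18
Step 5: prey: 16+3-5=14; pred: 18+5-5=18
Step 6: prey: 14+2-5=11; pred: 18+5-5=18
Step 7: prey: 11+2-3=10; pred: 18+3-5=16
Step 8: prey: 10+2-3=9; pred: 16+3-4=15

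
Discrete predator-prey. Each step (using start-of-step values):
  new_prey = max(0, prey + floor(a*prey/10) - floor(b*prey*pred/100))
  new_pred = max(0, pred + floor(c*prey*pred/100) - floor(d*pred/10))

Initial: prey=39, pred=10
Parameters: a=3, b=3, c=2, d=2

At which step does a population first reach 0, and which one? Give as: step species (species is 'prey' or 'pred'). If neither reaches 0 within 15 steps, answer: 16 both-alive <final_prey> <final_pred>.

Step 1: prey: 39+11-11=39; pred: 10+7-2=15
Step 2: prey: 39+11-17=33; pred: 15+11-3=23
Step 3: prey: 33+9-22=20; pred: 23+15-4=34
Step 4: prey: 20+6-20=6; pred: 34+13-6=41
Step 5: prey: 6+1-7=0; pred: 41+4-8=37
First extinction: prey at step 5

Answer: 5 prey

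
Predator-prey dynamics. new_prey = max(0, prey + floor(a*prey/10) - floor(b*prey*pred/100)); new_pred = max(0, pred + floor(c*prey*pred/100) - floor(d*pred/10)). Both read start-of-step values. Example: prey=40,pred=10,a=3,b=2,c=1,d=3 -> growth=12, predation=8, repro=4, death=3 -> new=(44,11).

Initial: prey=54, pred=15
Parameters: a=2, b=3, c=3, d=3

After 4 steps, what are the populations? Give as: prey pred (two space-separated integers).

Step 1: prey: 54+10-24=40; pred: 15+24-4=35
Step 2: prey: 40+8-42=6; pred: 35+42-10=67
Step 3: prey: 6+1-12=0; pred: 67+12-20=59
Step 4: prey: 0+0-0=0; pred: 59+0-17=42

Answer: 0 42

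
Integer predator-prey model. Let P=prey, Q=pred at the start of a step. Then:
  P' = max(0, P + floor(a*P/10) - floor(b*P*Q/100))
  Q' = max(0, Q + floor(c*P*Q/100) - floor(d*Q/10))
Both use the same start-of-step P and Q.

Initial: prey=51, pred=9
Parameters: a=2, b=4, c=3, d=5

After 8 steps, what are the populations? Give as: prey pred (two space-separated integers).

Answer: 0 2

Derivation:
Step 1: prey: 51+10-18=43; pred: 9+13-4=18
Step 2: prey: 43+8-30=21; pred: 18+23-9=32
Step 3: prey: 21+4-26=0; pred: 32+20-16=36
Step 4: prey: 0+0-0=0; pred: 36+0-18=18
Step 5: prey: 0+0-0=0; pred: 18+0-9=9
Step 6: prey: 0+0-0=0; pred: 9+0-4=5
Step 7: prey: 0+0-0=0; pred: 5+0-2=3
Step 8: prey: 0+0-0=0; pred: 3+0-1=2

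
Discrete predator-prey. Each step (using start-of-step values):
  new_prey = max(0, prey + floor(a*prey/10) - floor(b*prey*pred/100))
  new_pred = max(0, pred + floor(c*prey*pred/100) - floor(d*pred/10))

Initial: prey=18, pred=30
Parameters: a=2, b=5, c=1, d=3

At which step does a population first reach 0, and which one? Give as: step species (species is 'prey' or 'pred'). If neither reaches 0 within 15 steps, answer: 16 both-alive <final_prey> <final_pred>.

Step 1: prey: 18+3-27=0; pred: 30+5-9=26
First extinction: prey at step 1

Answer: 1 prey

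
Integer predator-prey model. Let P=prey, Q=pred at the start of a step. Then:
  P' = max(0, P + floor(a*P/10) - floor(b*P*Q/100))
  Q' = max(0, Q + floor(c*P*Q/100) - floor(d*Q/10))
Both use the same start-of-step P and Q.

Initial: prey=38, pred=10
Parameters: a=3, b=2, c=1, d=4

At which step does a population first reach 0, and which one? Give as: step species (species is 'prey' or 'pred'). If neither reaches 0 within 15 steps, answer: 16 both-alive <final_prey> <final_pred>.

Answer: 16 both-alive 15 10

Derivation:
Step 1: prey: 38+11-7=42; pred: 10+3-4=9
Step 2: prey: 42+12-7=47; pred: 9+3-3=9
Step 3: prey: 47+14-8=53; pred: 9+4-3=10
Step 4: prey: 53+15-10=58; pred: 10+5-4=11
Step 5: prey: 58+17-12=63; pred: 11+6-4=13
Step 6: prey: 63+18-16=65; pred: 13+8-5=16
Step 7: prey: 65+19-20=64; pred: 16+10-6=20
Step 8: prey: 64+19-25=58; pred: 20+12-8=24
Step 9: prey: 58+17-27=48; pred: 24+13-9=28
Step 10: prey: 48+14-26=36; pred: 28+13-11=30
Step 11: prey: 36+10-21=25; pred: 30+10-12=28
Step 12: prey: 25+7-14=18; pred: 28+7-11=24
Step 13: prey: 18+5-8=15; pred: 24+4-9=19
Step 14: prey: 15+4-5=14; pred: 19+2-7=14
Step 15: prey: 14+4-3=15; pred: 14+1-5=10
No extinction within 15 steps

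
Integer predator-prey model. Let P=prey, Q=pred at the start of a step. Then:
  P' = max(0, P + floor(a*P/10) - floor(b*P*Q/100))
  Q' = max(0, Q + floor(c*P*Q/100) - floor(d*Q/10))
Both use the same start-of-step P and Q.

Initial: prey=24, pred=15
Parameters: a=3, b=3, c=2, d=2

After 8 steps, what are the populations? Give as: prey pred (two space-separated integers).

Answer: 1 12

Derivation:
Step 1: prey: 24+7-10=21; pred: 15+7-3=19
Step 2: prey: 21+6-11=16; pred: 19+7-3=23
Step 3: prey: 16+4-11=9; pred: 23+7-4=26
Step 4: prey: 9+2-7=4; pred: 26+4-5=25
Step 5: prey: 4+1-3=2; pred: 25+2-5=22
Step 6: prey: 2+0-1=1; pred: 22+0-4=18
Step 7: prey: 1+0-0=1; pred: 18+0-3=15
Step 8: prey: 1+0-0=1; pred: 15+0-3=12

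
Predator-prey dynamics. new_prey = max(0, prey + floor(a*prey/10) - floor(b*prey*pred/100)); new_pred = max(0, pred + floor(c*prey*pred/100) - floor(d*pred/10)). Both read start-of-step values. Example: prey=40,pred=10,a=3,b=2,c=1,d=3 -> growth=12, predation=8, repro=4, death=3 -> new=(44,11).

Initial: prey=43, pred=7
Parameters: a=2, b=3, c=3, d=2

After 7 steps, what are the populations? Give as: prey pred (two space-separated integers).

Answer: 0 30

Derivation:
Step 1: prey: 43+8-9=42; pred: 7+9-1=15
Step 2: prey: 42+8-18=32; pred: 15+18-3=30
Step 3: prey: 32+6-28=10; pred: 30+28-6=52
Step 4: prey: 10+2-15=0; pred: 52+15-10=57
Step 5: prey: 0+0-0=0; pred: 57+0-11=46
Step 6: prey: 0+0-0=0; pred: 46+0-9=37
Step 7: prey: 0+0-0=0; pred: 37+0-7=30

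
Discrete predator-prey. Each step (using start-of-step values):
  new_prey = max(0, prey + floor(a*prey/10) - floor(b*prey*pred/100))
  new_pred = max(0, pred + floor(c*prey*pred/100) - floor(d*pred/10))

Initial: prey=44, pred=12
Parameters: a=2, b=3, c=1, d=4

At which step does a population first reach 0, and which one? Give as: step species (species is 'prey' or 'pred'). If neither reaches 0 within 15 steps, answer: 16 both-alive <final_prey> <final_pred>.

Answer: 16 both-alive 53 2

Derivation:
Step 1: prey: 44+8-15=37; pred: 12+5-4=13
Step 2: prey: 37+7-14=30; pred: 13+4-5=12
Step 3: prey: 30+6-10=26; pred: 12+3-4=11
Step 4: prey: 26+5-8=23; pred: 11+2-4=9
Step 5: prey: 23+4-6=21; pred: 9+2-3=8
Step 6: prey: 21+4-5=20; pred: 8+1-3=6
Step 7: prey: 20+4-3=21; pred: 6+1-2=5
Step 8: prey: 21+4-3=22; pred: 5+1-2=4
Step 9: prey: 22+4-2=24; pred: 4+0-1=3
Step 10: prey: 24+4-2=26; pred: 3+0-1=2
Step 11: prey: 26+5-1=30; pred: 2+0-0=2
Step 12: prey: 30+6-1=35; pred: 2+0-0=2
Step 13: prey: 35+7-2=40; pred: 2+0-0=2
Step 14: prey: 40+8-2=46; pred: 2+0-0=2
Step 15: prey: 46+9-2=53; pred: 2+0-0=2
No extinction within 15 steps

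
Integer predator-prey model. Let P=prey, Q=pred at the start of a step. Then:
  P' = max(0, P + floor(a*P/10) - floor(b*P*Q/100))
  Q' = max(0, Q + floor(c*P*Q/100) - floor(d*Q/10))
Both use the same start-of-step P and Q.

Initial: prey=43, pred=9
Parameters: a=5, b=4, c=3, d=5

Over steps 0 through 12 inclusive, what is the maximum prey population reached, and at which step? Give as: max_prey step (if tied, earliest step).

Step 1: prey: 43+21-15=49; pred: 9+11-4=16
Step 2: prey: 49+24-31=42; pred: 16+23-8=31
Step 3: prey: 42+21-52=11; pred: 31+39-15=55
Step 4: prey: 11+5-24=0; pred: 55+18-27=46
Step 5: prey: 0+0-0=0; pred: 46+0-23=23
Step 6: prey: 0+0-0=0; pred: 23+0-11=12
Step 7: prey: 0+0-0=0; pred: 12+0-6=6
Step 8: prey: 0+0-0=0; pred: 6+0-3=3
Step 9: prey: 0+0-0=0; pred: 3+0-1=2
Step 10: prey: 0+0-0=0; pred: 2+0-1=1
Step 11: prey: 0+0-0=0; pred: 1+0-0=1
Step 12: prey: 0+0-0=0; pred: 1+0-0=1
Max prey = 49 at step 1

Answer: 49 1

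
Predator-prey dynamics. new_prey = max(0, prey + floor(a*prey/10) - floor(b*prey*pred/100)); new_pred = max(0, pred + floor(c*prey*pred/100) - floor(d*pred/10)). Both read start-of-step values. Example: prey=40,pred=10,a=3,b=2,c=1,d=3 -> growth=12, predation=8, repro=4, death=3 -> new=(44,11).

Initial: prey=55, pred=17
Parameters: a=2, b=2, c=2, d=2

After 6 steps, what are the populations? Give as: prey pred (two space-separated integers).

Answer: 0 41

Derivation:
Step 1: prey: 55+11-18=48; pred: 17+18-3=32
Step 2: prey: 48+9-30=27; pred: 32+30-6=56
Step 3: prey: 27+5-30=2; pred: 56+30-11=75
Step 4: prey: 2+0-3=0; pred: 75+3-15=63
Step 5: prey: 0+0-0=0; pred: 63+0-12=51
Step 6: prey: 0+0-0=0; pred: 51+0-10=41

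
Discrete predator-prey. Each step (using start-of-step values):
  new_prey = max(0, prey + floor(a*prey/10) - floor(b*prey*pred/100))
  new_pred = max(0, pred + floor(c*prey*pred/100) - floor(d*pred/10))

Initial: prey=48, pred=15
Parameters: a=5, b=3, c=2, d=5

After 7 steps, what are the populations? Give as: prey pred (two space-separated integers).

Step 1: prey: 48+24-21=51; pred: 15+14-7=22
Step 2: prey: 51+25-33=43; pred: 22+22-11=33
Step 3: prey: 43+21-42=22; pred: 33+28-16=45
Step 4: prey: 22+11-29=4; pred: 45+19-22=42
Step 5: prey: 4+2-5=1; pred: 42+3-21=24
Step 6: prey: 1+0-0=1; pred: 24+0-12=12
Step 7: prey: 1+0-0=1; pred: 12+0-6=6

Answer: 1 6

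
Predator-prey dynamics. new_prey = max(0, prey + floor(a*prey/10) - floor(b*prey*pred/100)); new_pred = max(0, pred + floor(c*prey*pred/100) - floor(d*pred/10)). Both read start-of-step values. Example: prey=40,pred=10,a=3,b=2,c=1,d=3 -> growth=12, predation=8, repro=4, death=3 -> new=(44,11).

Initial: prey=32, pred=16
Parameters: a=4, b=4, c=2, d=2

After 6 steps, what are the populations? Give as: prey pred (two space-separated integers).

Answer: 0 16

Derivation:
Step 1: prey: 32+12-20=24; pred: 16+10-3=23
Step 2: prey: 24+9-22=11; pred: 23+11-4=30
Step 3: prey: 11+4-13=2; pred: 30+6-6=30
Step 4: prey: 2+0-2=0; pred: 30+1-6=25
Step 5: prey: 0+0-0=0; pred: 25+0-5=20
Step 6: prey: 0+0-0=0; pred: 20+0-4=16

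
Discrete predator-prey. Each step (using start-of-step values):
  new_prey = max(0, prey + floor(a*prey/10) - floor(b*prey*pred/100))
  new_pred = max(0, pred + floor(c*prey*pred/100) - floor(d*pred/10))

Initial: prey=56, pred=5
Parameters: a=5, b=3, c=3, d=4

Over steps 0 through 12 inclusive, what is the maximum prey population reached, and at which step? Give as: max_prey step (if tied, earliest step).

Answer: 89 2

Derivation:
Step 1: prey: 56+28-8=76; pred: 5+8-2=11
Step 2: prey: 76+38-25=89; pred: 11+25-4=32
Step 3: prey: 89+44-85=48; pred: 32+85-12=105
Step 4: prey: 48+24-151=0; pred: 105+151-42=214
Step 5: prey: 0+0-0=0; pred: 214+0-85=129
Step 6: prey: 0+0-0=0; pred: 129+0-51=78
Step 7: prey: 0+0-0=0; pred: 78+0-31=47
Step 8: prey: 0+0-0=0; pred: 47+0-18=29
Step 9: prey: 0+0-0=0; pred: 29+0-11=18
Step 10: prey: 0+0-0=0; pred: 18+0-7=11
Step 11: prey: 0+0-0=0; pred: 11+0-4=7
Step 12: prey: 0+0-0=0; pred: 7+0-2=5
Max prey = 89 at step 2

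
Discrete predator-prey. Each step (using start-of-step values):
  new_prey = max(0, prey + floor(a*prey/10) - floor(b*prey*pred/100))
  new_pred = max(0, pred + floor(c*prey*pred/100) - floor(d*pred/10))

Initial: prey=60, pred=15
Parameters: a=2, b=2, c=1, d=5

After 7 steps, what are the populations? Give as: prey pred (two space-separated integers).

Step 1: prey: 60+12-18=54; pred: 15+9-7=17
Step 2: prey: 54+10-18=46; pred: 17+9-8=18
Step 3: prey: 46+9-16=39; pred: 18+8-9=17
Step 4: prey: 39+7-13=33; pred: 17+6-8=15
Step 5: prey: 33+6-9=30; pred: 15+4-7=12
Step 6: prey: 30+6-7=29; pred: 12+3-6=9
Step 7: prey: 29+5-5=29; pred: 9+2-4=7

Answer: 29 7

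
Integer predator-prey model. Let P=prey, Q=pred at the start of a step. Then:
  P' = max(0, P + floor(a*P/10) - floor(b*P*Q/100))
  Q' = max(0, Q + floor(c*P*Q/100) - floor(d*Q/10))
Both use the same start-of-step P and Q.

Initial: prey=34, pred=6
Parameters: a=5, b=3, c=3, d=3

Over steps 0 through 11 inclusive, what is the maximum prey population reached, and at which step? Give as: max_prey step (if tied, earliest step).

Step 1: prey: 34+17-6=45; pred: 6+6-1=11
Step 2: prey: 45+22-14=53; pred: 11+14-3=22
Step 3: prey: 53+26-34=45; pred: 22+34-6=50
Step 4: prey: 45+22-67=0; pred: 50+67-15=102
Step 5: prey: 0+0-0=0; pred: 102+0-30=72
Step 6: prey: 0+0-0=0; pred: 72+0-21=51
Step 7: prey: 0+0-0=0; pred: 51+0-15=36
Step 8: prey: 0+0-0=0; pred: 36+0-10=26
Step 9: prey: 0+0-0=0; pred: 26+0-7=19
Step 10: prey: 0+0-0=0; pred: 19+0-5=14
Step 11: prey: 0+0-0=0; pred: 14+0-4=10
Max prey = 53 at step 2

Answer: 53 2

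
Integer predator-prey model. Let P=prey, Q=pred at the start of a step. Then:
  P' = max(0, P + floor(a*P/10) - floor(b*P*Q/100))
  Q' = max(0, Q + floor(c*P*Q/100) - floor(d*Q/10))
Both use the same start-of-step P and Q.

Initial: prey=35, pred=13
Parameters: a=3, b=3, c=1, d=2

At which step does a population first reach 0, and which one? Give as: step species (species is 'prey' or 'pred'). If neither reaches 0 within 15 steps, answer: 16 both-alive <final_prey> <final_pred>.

Answer: 16 both-alive 12 4

Derivation:
Step 1: prey: 35+10-13=32; pred: 13+4-2=15
Step 2: prey: 32+9-14=27; pred: 15+4-3=16
Step 3: prey: 27+8-12=23; pred: 16+4-3=17
Step 4: prey: 23+6-11=18; pred: 17+3-3=17
Step 5: prey: 18+5-9=14; pred: 17+3-3=17
Step 6: prey: 14+4-7=11; pred: 17+2-3=16
Step 7: prey: 11+3-5=9; pred: 16+1-3=14
Step 8: prey: 9+2-3=8; pred: 14+1-2=13
Step 9: prey: 8+2-3=7; pred: 13+1-2=12
Step 10: prey: 7+2-2=7; pred: 12+0-2=10
Step 11: prey: 7+2-2=7; pred: 10+0-2=8
Step 12: prey: 7+2-1=8; pred: 8+0-1=7
Step 13: prey: 8+2-1=9; pred: 7+0-1=6
Step 14: prey: 9+2-1=10; pred: 6+0-1=5
Step 15: prey: 10+3-1=12; pred: 5+0-1=4
No extinction within 15 steps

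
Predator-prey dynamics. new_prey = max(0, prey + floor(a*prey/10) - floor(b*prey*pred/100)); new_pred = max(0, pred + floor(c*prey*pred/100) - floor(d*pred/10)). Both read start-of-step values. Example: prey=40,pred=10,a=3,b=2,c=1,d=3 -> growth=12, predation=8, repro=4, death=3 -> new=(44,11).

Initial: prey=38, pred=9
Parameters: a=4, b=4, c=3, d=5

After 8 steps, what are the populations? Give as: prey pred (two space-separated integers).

Step 1: prey: 38+15-13=40; pred: 9+10-4=15
Step 2: prey: 40+16-24=32; pred: 15+18-7=26
Step 3: prey: 32+12-33=11; pred: 26+24-13=37
Step 4: prey: 11+4-16=0; pred: 37+12-18=31
Step 5: prey: 0+0-0=0; pred: 31+0-15=16
Step 6: prey: 0+0-0=0; pred: 16+0-8=8
Step 7: prey: 0+0-0=0; pred: 8+0-4=4
Step 8: prey: 0+0-0=0; pred: 4+0-2=2

Answer: 0 2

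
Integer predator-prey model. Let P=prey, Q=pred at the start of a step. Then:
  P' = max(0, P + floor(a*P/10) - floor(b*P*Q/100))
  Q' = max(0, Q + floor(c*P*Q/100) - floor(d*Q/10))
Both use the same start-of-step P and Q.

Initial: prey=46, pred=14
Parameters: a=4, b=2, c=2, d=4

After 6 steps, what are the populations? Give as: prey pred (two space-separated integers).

Answer: 0 36

Derivation:
Step 1: prey: 46+18-12=52; pred: 14+12-5=21
Step 2: prey: 52+20-21=51; pred: 21+21-8=34
Step 3: prey: 51+20-34=37; pred: 34+34-13=55
Step 4: prey: 37+14-40=11; pred: 55+40-22=73
Step 5: prey: 11+4-16=0; pred: 73+16-29=60
Step 6: prey: 0+0-0=0; pred: 60+0-24=36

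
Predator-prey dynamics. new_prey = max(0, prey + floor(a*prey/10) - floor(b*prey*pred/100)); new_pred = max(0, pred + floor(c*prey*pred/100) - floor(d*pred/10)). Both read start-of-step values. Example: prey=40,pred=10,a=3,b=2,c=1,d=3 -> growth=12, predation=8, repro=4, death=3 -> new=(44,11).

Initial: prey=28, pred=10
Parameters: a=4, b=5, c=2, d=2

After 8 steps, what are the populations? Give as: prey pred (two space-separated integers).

Answer: 1 10

Derivation:
Step 1: prey: 28+11-14=25; pred: 10+5-2=13
Step 2: prey: 25+10-16=19; pred: 13+6-2=17
Step 3: prey: 19+7-16=10; pred: 17+6-3=20
Step 4: prey: 10+4-10=4; pred: 20+4-4=20
Step 5: prey: 4+1-4=1; pred: 20+1-4=17
Step 6: prey: 1+0-0=1; pred: 17+0-3=14
Step 7: prey: 1+0-0=1; pred: 14+0-2=12
Step 8: prey: 1+0-0=1; pred: 12+0-2=10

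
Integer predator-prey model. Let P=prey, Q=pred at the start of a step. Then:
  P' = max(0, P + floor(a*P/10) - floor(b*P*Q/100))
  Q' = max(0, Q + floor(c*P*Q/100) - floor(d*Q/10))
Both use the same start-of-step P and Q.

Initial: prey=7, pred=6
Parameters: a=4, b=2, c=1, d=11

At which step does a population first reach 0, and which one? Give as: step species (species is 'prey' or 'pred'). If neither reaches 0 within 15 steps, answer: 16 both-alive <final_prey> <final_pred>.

Answer: 1 pred

Derivation:
Step 1: prey: 7+2-0=9; pred: 6+0-6=0
First extinction: pred at step 1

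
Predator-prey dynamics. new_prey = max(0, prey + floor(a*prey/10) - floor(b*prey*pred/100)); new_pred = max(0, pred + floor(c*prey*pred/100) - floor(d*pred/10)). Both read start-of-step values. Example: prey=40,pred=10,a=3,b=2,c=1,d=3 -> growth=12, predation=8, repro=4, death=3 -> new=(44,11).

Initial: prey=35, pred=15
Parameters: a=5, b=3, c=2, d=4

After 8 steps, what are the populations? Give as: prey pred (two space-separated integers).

Answer: 3 9

Derivation:
Step 1: prey: 35+17-15=37; pred: 15+10-6=19
Step 2: prey: 37+18-21=34; pred: 19+14-7=26
Step 3: prey: 34+17-26=25; pred: 26+17-10=33
Step 4: prey: 25+12-24=13; pred: 33+16-13=36
Step 5: prey: 13+6-14=5; pred: 36+9-14=31
Step 6: prey: 5+2-4=3; pred: 31+3-12=22
Step 7: prey: 3+1-1=3; pred: 22+1-8=15
Step 8: prey: 3+1-1=3; pred: 15+0-6=9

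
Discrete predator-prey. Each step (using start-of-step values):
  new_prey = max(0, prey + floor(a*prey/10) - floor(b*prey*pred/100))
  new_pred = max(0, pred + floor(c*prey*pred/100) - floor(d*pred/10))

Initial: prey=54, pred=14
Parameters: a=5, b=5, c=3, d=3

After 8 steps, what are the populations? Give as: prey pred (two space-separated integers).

Step 1: prey: 54+27-37=44; pred: 14+22-4=32
Step 2: prey: 44+22-70=0; pred: 32+42-9=65
Step 3: prey: 0+0-0=0; pred: 65+0-19=46
Step 4: prey: 0+0-0=0; pred: 46+0-13=33
Step 5: prey: 0+0-0=0; pred: 33+0-9=24
Step 6: prey: 0+0-0=0; pred: 24+0-7=17
Step 7: prey: 0+0-0=0; pred: 17+0-5=12
Step 8: prey: 0+0-0=0; pred: 12+0-3=9

Answer: 0 9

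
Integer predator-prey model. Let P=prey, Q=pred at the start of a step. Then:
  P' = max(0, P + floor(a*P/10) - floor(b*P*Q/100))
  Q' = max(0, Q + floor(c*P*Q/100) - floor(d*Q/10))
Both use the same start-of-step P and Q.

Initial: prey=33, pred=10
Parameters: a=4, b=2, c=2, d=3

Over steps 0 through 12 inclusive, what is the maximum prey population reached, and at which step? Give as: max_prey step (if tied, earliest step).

Answer: 46 2

Derivation:
Step 1: prey: 33+13-6=40; pred: 10+6-3=13
Step 2: prey: 40+16-10=46; pred: 13+10-3=20
Step 3: prey: 46+18-18=46; pred: 20+18-6=32
Step 4: prey: 46+18-29=35; pred: 32+29-9=52
Step 5: prey: 35+14-36=13; pred: 52+36-15=73
Step 6: prey: 13+5-18=0; pred: 73+18-21=70
Step 7: prey: 0+0-0=0; pred: 70+0-21=49
Step 8: prey: 0+0-0=0; pred: 49+0-14=35
Step 9: prey: 0+0-0=0; pred: 35+0-10=25
Step 10: prey: 0+0-0=0; pred: 25+0-7=18
Step 11: prey: 0+0-0=0; pred: 18+0-5=13
Step 12: prey: 0+0-0=0; pred: 13+0-3=10
Max prey = 46 at step 2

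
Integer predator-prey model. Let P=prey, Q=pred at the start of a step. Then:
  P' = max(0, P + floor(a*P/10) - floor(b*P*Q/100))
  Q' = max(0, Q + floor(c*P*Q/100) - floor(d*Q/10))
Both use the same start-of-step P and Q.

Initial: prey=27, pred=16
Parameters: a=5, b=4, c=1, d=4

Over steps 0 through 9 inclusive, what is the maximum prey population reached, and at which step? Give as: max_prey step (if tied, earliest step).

Answer: 62 9

Derivation:
Step 1: prey: 27+13-17=23; pred: 16+4-6=14
Step 2: prey: 23+11-12=22; pred: 14+3-5=12
Step 3: prey: 22+11-10=23; pred: 12+2-4=10
Step 4: prey: 23+11-9=25; pred: 10+2-4=8
Step 5: prey: 25+12-8=29; pred: 8+2-3=7
Step 6: prey: 29+14-8=35; pred: 7+2-2=7
Step 7: prey: 35+17-9=43; pred: 7+2-2=7
Step 8: prey: 43+21-12=52; pred: 7+3-2=8
Step 9: prey: 52+26-16=62; pred: 8+4-3=9
Max prey = 62 at step 9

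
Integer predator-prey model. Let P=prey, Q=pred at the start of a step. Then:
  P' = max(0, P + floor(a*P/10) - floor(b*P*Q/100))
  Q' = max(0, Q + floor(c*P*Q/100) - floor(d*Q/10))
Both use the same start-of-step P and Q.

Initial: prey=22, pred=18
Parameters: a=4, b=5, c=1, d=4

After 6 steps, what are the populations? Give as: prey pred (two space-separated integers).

Step 1: prey: 22+8-19=11; pred: 18+3-7=14
Step 2: prey: 11+4-7=8; pred: 14+1-5=10
Step 3: prey: 8+3-4=7; pred: 10+0-4=6
Step 4: prey: 7+2-2=7; pred: 6+0-2=4
Step 5: prey: 7+2-1=8; pred: 4+0-1=3
Step 6: prey: 8+3-1=10; pred: 3+0-1=2

Answer: 10 2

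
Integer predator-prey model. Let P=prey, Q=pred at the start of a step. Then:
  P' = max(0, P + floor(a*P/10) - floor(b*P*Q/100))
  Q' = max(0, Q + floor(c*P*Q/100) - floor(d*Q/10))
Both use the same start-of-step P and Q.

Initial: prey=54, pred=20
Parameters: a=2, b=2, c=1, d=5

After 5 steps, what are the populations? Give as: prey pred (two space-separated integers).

Step 1: prey: 54+10-21=43; pred: 20+10-10=20
Step 2: prey: 43+8-17=34; pred: 20+8-10=18
Step 3: prey: 34+6-12=28; pred: 18+6-9=15
Step 4: prey: 28+5-8=25; pred: 15+4-7=12
Step 5: prey: 25+5-6=24; pred: 12+3-6=9

Answer: 24 9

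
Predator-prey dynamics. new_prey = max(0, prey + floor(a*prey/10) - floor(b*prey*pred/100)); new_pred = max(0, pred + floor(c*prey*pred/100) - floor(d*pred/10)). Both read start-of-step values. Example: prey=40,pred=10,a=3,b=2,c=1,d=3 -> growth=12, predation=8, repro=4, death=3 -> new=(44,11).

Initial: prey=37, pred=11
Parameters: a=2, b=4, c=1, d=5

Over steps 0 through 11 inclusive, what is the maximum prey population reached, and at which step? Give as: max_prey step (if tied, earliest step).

Step 1: prey: 37+7-16=28; pred: 11+4-5=10
Step 2: prey: 28+5-11=22; pred: 10+2-5=7
Step 3: prey: 22+4-6=20; pred: 7+1-3=5
Step 4: prey: 20+4-4=20; pred: 5+1-2=4
Step 5: prey: 20+4-3=21; pred: 4+0-2=2
Step 6: prey: 21+4-1=24; pred: 2+0-1=1
Step 7: prey: 24+4-0=28; pred: 1+0-0=1
Step 8: prey: 28+5-1=32; pred: 1+0-0=1
Step 9: prey: 32+6-1=37; pred: 1+0-0=1
Step 10: prey: 37+7-1=43; pred: 1+0-0=1
Step 11: prey: 43+8-1=50; pred: 1+0-0=1
Max prey = 50 at step 11

Answer: 50 11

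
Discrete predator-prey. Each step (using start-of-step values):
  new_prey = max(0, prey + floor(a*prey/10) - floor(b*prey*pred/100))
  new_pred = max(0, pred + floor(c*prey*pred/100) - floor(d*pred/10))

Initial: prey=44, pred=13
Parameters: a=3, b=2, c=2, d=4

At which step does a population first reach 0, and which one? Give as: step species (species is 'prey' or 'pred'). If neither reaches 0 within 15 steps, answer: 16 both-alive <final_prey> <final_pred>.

Answer: 16 both-alive 1 2

Derivation:
Step 1: prey: 44+13-11=46; pred: 13+11-5=19
Step 2: prey: 46+13-17=42; pred: 19+17-7=29
Step 3: prey: 42+12-24=30; pred: 29+24-11=42
Step 4: prey: 30+9-25=14; pred: 42+25-16=51
Step 5: prey: 14+4-14=4; pred: 51+14-20=45
Step 6: prey: 4+1-3=2; pred: 45+3-18=30
Step 7: prey: 2+0-1=1; pred: 30+1-12=19
Step 8: prey: 1+0-0=1; pred: 19+0-7=12
Step 9: prey: 1+0-0=1; pred: 12+0-4=8
Step 10: prey: 1+0-0=1; pred: 8+0-3=5
Step 11: prey: 1+0-0=1; pred: 5+0-2=3
Step 12: prey: 1+0-0=1; pred: 3+0-1=2
Step 13: prey: 1+0-0=1; pred: 2+0-0=2
Steps 14-15: state stable at prey=1, pred=2 (no change)
No extinction within 15 steps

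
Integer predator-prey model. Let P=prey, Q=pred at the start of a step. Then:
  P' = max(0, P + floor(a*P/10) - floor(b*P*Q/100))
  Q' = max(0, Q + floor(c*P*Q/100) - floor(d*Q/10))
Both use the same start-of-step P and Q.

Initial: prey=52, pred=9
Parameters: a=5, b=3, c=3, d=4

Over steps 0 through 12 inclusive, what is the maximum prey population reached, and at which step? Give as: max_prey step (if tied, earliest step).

Answer: 64 1

Derivation:
Step 1: prey: 52+26-14=64; pred: 9+14-3=20
Step 2: prey: 64+32-38=58; pred: 20+38-8=50
Step 3: prey: 58+29-87=0; pred: 50+87-20=117
Step 4: prey: 0+0-0=0; pred: 117+0-46=71
Step 5: prey: 0+0-0=0; pred: 71+0-28=43
Step 6: prey: 0+0-0=0; pred: 43+0-17=26
Step 7: prey: 0+0-0=0; pred: 26+0-10=16
Step 8: prey: 0+0-0=0; pred: 16+0-6=10
Step 9: prey: 0+0-0=0; pred: 10+0-4=6
Step 10: prey: 0+0-0=0; pred: 6+0-2=4
Step 11: prey: 0+0-0=0; pred: 4+0-1=3
Step 12: prey: 0+0-0=0; pred: 3+0-1=2
Max prey = 64 at step 1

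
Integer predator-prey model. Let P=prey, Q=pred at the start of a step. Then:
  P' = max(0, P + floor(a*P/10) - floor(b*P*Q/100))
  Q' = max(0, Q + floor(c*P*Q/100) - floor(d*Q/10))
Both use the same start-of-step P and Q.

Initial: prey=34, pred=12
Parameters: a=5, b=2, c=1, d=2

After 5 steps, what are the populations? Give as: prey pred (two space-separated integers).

Answer: 51 49

Derivation:
Step 1: prey: 34+17-8=43; pred: 12+4-2=14
Step 2: prey: 43+21-12=52; pred: 14+6-2=18
Step 3: prey: 52+26-18=60; pred: 18+9-3=24
Step 4: prey: 60+30-28=62; pred: 24+14-4=34
Step 5: prey: 62+31-42=51; pred: 34+21-6=49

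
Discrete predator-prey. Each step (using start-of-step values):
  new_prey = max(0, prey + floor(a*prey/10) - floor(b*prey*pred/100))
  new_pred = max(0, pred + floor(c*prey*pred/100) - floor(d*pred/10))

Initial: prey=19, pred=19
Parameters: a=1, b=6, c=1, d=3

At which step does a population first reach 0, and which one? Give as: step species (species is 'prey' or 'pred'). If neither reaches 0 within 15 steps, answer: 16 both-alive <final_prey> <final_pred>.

Step 1: prey: 19+1-21=0; pred: 19+3-5=17
First extinction: prey at step 1

Answer: 1 prey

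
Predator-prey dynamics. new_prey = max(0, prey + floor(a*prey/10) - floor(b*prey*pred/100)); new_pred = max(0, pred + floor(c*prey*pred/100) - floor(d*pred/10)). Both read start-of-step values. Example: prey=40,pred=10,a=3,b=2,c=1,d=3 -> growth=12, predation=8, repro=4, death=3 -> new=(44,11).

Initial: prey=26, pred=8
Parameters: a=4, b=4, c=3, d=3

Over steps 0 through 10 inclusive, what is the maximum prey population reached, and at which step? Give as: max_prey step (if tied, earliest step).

Step 1: prey: 26+10-8=28; pred: 8+6-2=12
Step 2: prey: 28+11-13=26; pred: 12+10-3=19
Step 3: prey: 26+10-19=17; pred: 19+14-5=28
Step 4: prey: 17+6-19=4; pred: 28+14-8=34
Step 5: prey: 4+1-5=0; pred: 34+4-10=28
Step 6: prey: 0+0-0=0; pred: 28+0-8=20
Step 7: prey: 0+0-0=0; pred: 20+0-6=14
Step 8: prey: 0+0-0=0; pred: 14+0-4=10
Step 9: prey: 0+0-0=0; pred: 10+0-3=7
Step 10: prey: 0+0-0=0; pred: 7+0-2=5
Max prey = 28 at step 1

Answer: 28 1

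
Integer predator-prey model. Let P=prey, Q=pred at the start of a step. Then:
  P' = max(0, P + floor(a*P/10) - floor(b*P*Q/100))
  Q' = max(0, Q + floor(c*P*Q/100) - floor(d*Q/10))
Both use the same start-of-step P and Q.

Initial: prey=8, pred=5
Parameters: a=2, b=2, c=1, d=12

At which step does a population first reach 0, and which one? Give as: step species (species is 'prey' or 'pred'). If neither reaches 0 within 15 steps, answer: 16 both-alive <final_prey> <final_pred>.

Answer: 1 pred

Derivation:
Step 1: prey: 8+1-0=9; pred: 5+0-6=0
First extinction: pred at step 1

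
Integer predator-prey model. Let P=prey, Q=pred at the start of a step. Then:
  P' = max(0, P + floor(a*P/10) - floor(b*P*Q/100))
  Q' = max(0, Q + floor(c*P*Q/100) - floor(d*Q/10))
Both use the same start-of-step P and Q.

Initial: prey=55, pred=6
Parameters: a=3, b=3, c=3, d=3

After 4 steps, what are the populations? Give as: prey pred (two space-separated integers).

Answer: 0 89

Derivation:
Step 1: prey: 55+16-9=62; pred: 6+9-1=14
Step 2: prey: 62+18-26=54; pred: 14+26-4=36
Step 3: prey: 54+16-58=12; pred: 36+58-10=84
Step 4: prey: 12+3-30=0; pred: 84+30-25=89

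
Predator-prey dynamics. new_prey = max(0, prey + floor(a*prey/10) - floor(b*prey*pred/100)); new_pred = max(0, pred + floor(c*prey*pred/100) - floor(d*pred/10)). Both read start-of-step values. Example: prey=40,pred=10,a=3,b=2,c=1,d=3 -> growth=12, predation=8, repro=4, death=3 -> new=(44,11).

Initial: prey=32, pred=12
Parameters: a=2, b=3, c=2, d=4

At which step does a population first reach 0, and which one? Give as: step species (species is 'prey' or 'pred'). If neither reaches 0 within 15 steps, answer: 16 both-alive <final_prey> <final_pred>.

Answer: 16 both-alive 19 2

Derivation:
Step 1: prey: 32+6-11=27; pred: 12+7-4=15
Step 2: prey: 27+5-12=20; pred: 15+8-6=17
Step 3: prey: 20+4-10=14; pred: 17+6-6=17
Step 4: prey: 14+2-7=9; pred: 17+4-6=15
Step 5: prey: 9+1-4=6; pred: 15+2-6=11
Step 6: prey: 6+1-1=6; pred: 11+1-4=8
Step 7: prey: 6+1-1=6; pred: 8+0-3=5
Step 8: prey: 6+1-0=7; pred: 5+0-2=3
Step 9: prey: 7+1-0=8; pred: 3+0-1=2
Step 10: prey: 8+1-0=9; pred: 2+0-0=2
Step 11: prey: 9+1-0=10; pred: 2+0-0=2
Step 12: prey: 10+2-0=12; pred: 2+0-0=2
Step 13: prey: 12+2-0=14; pred: 2+0-0=2
Step 14: prey: 14+2-0=16; pred: 2+0-0=2
Step 15: prey: 16+3-0=19; pred: 2+0-0=2
No extinction within 15 steps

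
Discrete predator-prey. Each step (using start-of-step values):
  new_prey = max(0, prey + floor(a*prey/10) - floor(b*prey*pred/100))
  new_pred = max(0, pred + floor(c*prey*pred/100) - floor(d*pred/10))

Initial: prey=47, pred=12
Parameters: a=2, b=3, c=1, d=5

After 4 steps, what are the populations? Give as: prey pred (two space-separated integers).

Step 1: prey: 47+9-16=40; pred: 12+5-6=11
Step 2: prey: 40+8-13=35; pred: 11+4-5=10
Step 3: prey: 35+7-10=32; pred: 10+3-5=8
Step 4: prey: 32+6-7=31; pred: 8+2-4=6

Answer: 31 6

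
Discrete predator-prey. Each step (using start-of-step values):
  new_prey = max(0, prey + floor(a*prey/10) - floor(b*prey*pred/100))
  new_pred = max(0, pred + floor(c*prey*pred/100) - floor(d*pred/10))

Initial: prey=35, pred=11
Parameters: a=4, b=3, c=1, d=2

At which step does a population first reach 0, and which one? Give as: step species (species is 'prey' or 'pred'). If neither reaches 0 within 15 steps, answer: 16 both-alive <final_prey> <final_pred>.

Step 1: prey: 35+14-11=38; pred: 11+3-2=12
Step 2: prey: 38+15-13=40; pred: 12+4-2=14
Step 3: prey: 40+16-16=40; pred: 14+5-2=17
Step 4: prey: 40+16-20=36; pred: 17+6-3=20
Step 5: prey: 36+14-21=29; pred: 20+7-4=23
Step 6: prey: 29+11-20=20; pred: 23+6-4=25
Step 7: prey: 20+8-15=13; pred: 25+5-5=25
Step 8: prey: 13+5-9=9; pred: 25+3-5=23
Step 9: prey: 9+3-6=6; pred: 23+2-4=21
Step 10: prey: 6+2-3=5; pred: 21+1-4=18
Step 11: prey: 5+2-2=5; pred: 18+0-3=15
Step 12: prey: 5+2-2=5; pred: 15+0-3=12
Step 13: prey: 5+2-1=6; pred: 12+0-2=10
Step 14: prey: 6+2-1=7; pred: 10+0-2=8
Step 15: prey: 7+2-1=8; pred: 8+0-1=7
No extinction within 15 steps

Answer: 16 both-alive 8 7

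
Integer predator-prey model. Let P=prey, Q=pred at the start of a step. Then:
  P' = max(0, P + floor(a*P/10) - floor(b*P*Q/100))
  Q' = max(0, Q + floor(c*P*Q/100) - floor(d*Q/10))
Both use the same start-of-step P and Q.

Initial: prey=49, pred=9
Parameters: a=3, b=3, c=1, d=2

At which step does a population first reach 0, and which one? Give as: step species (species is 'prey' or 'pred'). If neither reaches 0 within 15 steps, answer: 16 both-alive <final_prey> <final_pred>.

Step 1: prey: 49+14-13=50; pred: 9+4-1=12
Step 2: prey: 50+15-18=47; pred: 12+6-2=16
Step 3: prey: 47+14-22=39; pred: 16+7-3=20
Step 4: prey: 39+11-23=27; pred: 20+7-4=23
Step 5: prey: 27+8-18=17; pred: 23+6-4=25
Step 6: prey: 17+5-12=10; pred: 25+4-5=24
Step 7: prey: 10+3-7=6; pred: 24+2-4=22
Step 8: prey: 6+1-3=4; pred: 22+1-4=19
Step 9: prey: 4+1-2=3; pred: 19+0-3=16
Step 10: prey: 3+0-1=2; pred: 16+0-3=13
Step 11: prey: 2+0-0=2; pred: 13+0-2=11
Step 12: prey: 2+0-0=2; pred: 11+0-2=9
Step 13: prey: 2+0-0=2; pred: 9+0-1=8
Step 14: prey: 2+0-0=2; pred: 8+0-1=7
Step 15: prey: 2+0-0=2; pred: 7+0-1=6
No extinction within 15 steps

Answer: 16 both-alive 2 6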